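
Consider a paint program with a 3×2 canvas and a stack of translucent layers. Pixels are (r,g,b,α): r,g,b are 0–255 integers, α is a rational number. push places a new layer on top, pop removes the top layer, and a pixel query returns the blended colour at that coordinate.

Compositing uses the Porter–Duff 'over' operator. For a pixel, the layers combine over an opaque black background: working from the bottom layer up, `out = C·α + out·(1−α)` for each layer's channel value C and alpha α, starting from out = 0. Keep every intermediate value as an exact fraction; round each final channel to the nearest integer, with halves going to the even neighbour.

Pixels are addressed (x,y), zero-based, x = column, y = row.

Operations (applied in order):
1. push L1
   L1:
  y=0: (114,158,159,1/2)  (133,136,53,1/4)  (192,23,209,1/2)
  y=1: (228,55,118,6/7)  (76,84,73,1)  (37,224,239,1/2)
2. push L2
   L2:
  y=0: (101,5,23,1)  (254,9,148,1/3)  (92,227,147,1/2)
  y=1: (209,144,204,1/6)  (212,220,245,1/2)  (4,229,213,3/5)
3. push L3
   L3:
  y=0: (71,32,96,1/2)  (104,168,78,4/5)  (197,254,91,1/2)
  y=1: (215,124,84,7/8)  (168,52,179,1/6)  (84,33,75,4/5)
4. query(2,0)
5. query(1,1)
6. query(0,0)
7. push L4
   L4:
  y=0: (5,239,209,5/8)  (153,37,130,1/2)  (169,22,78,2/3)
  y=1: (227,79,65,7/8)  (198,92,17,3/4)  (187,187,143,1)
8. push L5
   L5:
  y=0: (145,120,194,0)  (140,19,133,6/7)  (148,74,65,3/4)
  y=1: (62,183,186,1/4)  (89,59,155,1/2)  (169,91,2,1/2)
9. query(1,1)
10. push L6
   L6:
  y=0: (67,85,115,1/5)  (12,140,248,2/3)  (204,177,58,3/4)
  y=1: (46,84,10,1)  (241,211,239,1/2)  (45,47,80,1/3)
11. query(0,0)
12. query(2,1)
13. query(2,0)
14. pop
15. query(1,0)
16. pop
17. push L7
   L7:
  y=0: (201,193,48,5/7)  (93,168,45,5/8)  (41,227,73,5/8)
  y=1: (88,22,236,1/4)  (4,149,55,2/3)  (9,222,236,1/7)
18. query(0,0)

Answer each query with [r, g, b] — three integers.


(2,0) stack=L1,L2,L3; from [0,0,0]:
+L1 (α=1/2) → [96, 23/2, 209/2]
+L2 (α=1/2) → [94, 477/4, 503/4]
+L3 (α=1/2) → [291/2, 1493/8, 867/8]
→ [146, 187, 108]

query (1,1) [L1,L2,L3] — begin 0,0,0
after L1 α=1: [76, 84, 73]
after L2 α=1/2: [144, 152, 159]
after L3 α=1/6: [148, 406/3, 487/3]
→ [148, 135, 162]

at x=0,y=0 over L1,L2,L3:
L1 α=1/2: [57, 79, 159/2]
L2 α=1: [101, 5, 23]
L3 α=1/2: [86, 37/2, 119/2]
rounded: [86, 18, 60]

(1,1) stack=L1,L2,L3,L4,L5; from [0,0,0]:
L1 α=1: [76, 84, 73]
L2 α=1/2: [144, 152, 159]
L3 α=1/6: [148, 406/3, 487/3]
L4 α=3/4: [371/2, 617/6, 160/3]
L5 α=1/2: [549/4, 971/12, 625/6]
= [137, 81, 104]

at x=0,y=0 over L1,L2,L3,L4,L5,L6:
+L1 (α=1/2) → [57, 79, 159/2]
+L2 (α=1) → [101, 5, 23]
+L3 (α=1/2) → [86, 37/2, 119/2]
+L4 (α=5/8) → [283/8, 2501/16, 2447/16]
+L5 (α=0) → [283/8, 2501/16, 2447/16]
+L6 (α=1/5) → [417/10, 2841/20, 2907/20]
= [42, 142, 145]

at x=2,y=1 over L1,L2,L3,L4,L5,L6:
after L1 α=1/2: [37/2, 112, 239/2]
after L2 α=3/5: [49/5, 911/5, 878/5]
after L3 α=4/5: [1729/25, 1571/25, 2378/25]
after L4 α=1: [187, 187, 143]
after L5 α=1/2: [178, 139, 145/2]
after L6 α=1/3: [401/3, 325/3, 75]
→ [134, 108, 75]

at x=2,y=0 over L1,L2,L3,L4,L5,L6:
L1 α=1/2: [96, 23/2, 209/2]
L2 α=1/2: [94, 477/4, 503/4]
L3 α=1/2: [291/2, 1493/8, 867/8]
L4 α=2/3: [967/6, 615/8, 705/8]
L5 α=3/4: [3631/24, 2391/32, 2265/32]
L6 α=3/4: [18319/96, 19383/128, 7833/128]
rounded: [191, 151, 61]

(1,0) stack=L1,L2,L3,L4,L5; from [0,0,0]:
+L1 (α=1/4) → [133/4, 34, 53/4]
+L2 (α=1/3) → [641/6, 77/3, 349/6]
+L3 (α=4/5) → [3137/30, 2093/15, 2221/30]
+L4 (α=1/2) → [7727/60, 1324/15, 6121/60]
+L5 (α=6/7) → [58127/420, 3034/105, 54001/420]
= [138, 29, 129]

at x=0,y=0 over L1,L2,L3,L4,L7:
after L1 α=1/2: [57, 79, 159/2]
after L2 α=1: [101, 5, 23]
after L3 α=1/2: [86, 37/2, 119/2]
after L4 α=5/8: [283/8, 2501/16, 2447/16]
after L7 α=5/7: [4303/28, 10221/56, 4367/56]
rounded: [154, 183, 78]


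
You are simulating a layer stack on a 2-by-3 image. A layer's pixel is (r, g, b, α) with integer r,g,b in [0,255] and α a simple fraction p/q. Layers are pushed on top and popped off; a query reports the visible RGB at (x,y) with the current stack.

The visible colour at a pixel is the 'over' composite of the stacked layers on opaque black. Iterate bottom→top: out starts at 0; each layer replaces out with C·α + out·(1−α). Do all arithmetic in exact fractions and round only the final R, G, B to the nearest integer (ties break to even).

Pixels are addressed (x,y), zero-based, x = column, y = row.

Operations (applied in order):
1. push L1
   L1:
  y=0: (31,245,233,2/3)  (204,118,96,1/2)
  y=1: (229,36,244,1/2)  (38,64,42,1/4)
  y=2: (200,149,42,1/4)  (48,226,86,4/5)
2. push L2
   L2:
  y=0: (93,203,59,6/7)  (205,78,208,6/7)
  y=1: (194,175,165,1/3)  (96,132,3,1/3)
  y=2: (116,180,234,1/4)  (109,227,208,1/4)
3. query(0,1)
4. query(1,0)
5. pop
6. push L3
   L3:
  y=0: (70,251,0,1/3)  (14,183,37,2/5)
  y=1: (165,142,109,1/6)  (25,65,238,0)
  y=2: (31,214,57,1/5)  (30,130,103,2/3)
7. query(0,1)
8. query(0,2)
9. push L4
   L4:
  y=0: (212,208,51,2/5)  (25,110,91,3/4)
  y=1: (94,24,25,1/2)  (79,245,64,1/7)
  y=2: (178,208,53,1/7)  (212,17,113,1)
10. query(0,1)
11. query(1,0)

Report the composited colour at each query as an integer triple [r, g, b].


(0,1) stack=L1,L2; from [0,0,0]:
L1 α=1/2: [229/2, 18, 122]
L2 α=1/3: [141, 211/3, 409/3]
= [141, 70, 136]

at x=1,y=0 over L1,L2:
L1 α=1/2: [102, 59, 48]
L2 α=6/7: [1332/7, 527/7, 1296/7]
rounded: [190, 75, 185]

query (0,1) [L1,L3] — begin 0,0,0
after L1 α=1/2: [229/2, 18, 122]
after L3 α=1/6: [1475/12, 116/3, 719/6]
= [123, 39, 120]

query (0,2) [L1,L3] — begin 0,0,0
L1 α=1/4: [50, 149/4, 21/2]
L3 α=1/5: [231/5, 363/5, 99/5]
= [46, 73, 20]

query (0,1) [L1,L3,L4] — begin 0,0,0
after L1 α=1/2: [229/2, 18, 122]
after L3 α=1/6: [1475/12, 116/3, 719/6]
after L4 α=1/2: [2603/24, 94/3, 869/12]
→ [108, 31, 72]

(1,0) stack=L1,L3,L4; from [0,0,0]:
+L1 (α=1/2) → [102, 59, 48]
+L3 (α=2/5) → [334/5, 543/5, 218/5]
+L4 (α=3/4) → [709/20, 2193/20, 1583/20]
rounded: [35, 110, 79]


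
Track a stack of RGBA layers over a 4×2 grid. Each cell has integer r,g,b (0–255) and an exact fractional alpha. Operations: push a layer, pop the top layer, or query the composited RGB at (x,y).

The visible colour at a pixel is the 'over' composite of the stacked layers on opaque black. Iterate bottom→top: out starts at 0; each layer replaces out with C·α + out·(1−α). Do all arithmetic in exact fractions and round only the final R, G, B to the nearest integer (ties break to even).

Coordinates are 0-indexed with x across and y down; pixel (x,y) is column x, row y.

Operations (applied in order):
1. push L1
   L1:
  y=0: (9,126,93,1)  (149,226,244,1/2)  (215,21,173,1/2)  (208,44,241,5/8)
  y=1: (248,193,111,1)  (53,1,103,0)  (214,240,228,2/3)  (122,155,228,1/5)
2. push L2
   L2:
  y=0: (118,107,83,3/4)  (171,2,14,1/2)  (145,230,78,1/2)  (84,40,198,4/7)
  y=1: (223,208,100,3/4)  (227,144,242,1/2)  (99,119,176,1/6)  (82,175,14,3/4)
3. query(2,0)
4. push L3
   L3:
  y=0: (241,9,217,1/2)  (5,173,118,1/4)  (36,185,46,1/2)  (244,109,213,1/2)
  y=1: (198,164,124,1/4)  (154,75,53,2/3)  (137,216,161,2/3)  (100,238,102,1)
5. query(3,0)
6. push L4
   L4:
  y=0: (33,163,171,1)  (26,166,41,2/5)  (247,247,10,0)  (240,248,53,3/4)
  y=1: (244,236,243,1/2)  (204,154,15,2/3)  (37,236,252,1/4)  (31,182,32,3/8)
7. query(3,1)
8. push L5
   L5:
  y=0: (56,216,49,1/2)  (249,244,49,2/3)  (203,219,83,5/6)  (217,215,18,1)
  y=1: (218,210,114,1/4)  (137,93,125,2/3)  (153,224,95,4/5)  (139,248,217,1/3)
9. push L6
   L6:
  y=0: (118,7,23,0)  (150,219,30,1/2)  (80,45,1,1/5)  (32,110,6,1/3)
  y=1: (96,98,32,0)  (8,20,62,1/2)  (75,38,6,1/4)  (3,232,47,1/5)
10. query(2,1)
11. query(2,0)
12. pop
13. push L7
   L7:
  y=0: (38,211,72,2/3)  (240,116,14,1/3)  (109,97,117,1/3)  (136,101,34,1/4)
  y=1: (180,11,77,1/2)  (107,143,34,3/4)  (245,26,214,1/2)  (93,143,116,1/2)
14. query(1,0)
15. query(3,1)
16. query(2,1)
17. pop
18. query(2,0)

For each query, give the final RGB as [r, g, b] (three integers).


query (2,0) [L1,L2] — begin 0,0,0
+L1 (α=1/2) → [215/2, 21/2, 173/2]
+L2 (α=1/2) → [505/4, 481/4, 329/4]
rounded: [126, 120, 82]

(3,0) stack=L1,L2,L3; from [0,0,0]:
after L1 α=5/8: [130, 55/2, 1205/8]
after L2 α=4/7: [726/7, 485/14, 9951/56]
after L3 α=1/2: [1217/7, 2011/28, 21879/112]
= [174, 72, 195]

query (3,1) [L1,L2,L3,L4] — begin 0,0,0
+L1 (α=1/5) → [122/5, 31, 228/5]
+L2 (α=3/4) → [338/5, 139, 219/10]
+L3 (α=1) → [100, 238, 102]
+L4 (α=3/8) → [593/8, 217, 303/4]
→ [74, 217, 76]

(2,1) stack=L1,L2,L3,L4,L5,L6; from [0,0,0]:
after L1 α=2/3: [428/3, 160, 152]
after L2 α=1/6: [2437/18, 919/6, 156]
after L3 α=2/3: [7369/54, 3511/18, 478/3]
after L4 α=1/4: [8035/72, 4927/24, 365/2]
after L5 α=4/5: [52099/360, 26431/120, 225/2]
after L6 α=1/4: [61099/480, 27951/160, 687/8]
= [127, 175, 86]

query (2,0) [L1,L2,L3,L4,L5,L6] — begin 0,0,0
+L1 (α=1/2) → [215/2, 21/2, 173/2]
+L2 (α=1/2) → [505/4, 481/4, 329/4]
+L3 (α=1/2) → [649/8, 1221/8, 513/8]
+L4 (α=0) → [649/8, 1221/8, 513/8]
+L5 (α=5/6) → [2923/16, 3327/16, 3833/48]
+L6 (α=1/5) → [3243/20, 3507/20, 769/12]
= [162, 175, 64]

at x=1,y=0 over L1,L2,L3,L4,L5,L7:
L1 α=1/2: [149/2, 113, 122]
L2 α=1/2: [491/4, 115/2, 68]
L3 α=1/4: [1493/16, 691/8, 161/2]
L4 α=2/5: [5311/80, 4729/40, 647/10]
L5 α=2/3: [45151/240, 8083/40, 1627/30]
L7 α=1/3: [73951/360, 10403/60, 1837/45]
= [205, 173, 41]

at x=3,y=1 over L1,L2,L3,L4,L5,L7:
L1 α=1/5: [122/5, 31, 228/5]
L2 α=3/4: [338/5, 139, 219/10]
L3 α=1: [100, 238, 102]
L4 α=3/8: [593/8, 217, 303/4]
L5 α=1/3: [383/4, 682/3, 737/6]
L7 α=1/2: [755/8, 1111/6, 1433/12]
= [94, 185, 119]

at x=2,y=1 over L1,L2,L3,L4,L5,L7:
+L1 (α=2/3) → [428/3, 160, 152]
+L2 (α=1/6) → [2437/18, 919/6, 156]
+L3 (α=2/3) → [7369/54, 3511/18, 478/3]
+L4 (α=1/4) → [8035/72, 4927/24, 365/2]
+L5 (α=4/5) → [52099/360, 26431/120, 225/2]
+L7 (α=1/2) → [140299/720, 29551/240, 653/4]
rounded: [195, 123, 163]

at x=2,y=0 over L1,L2,L3,L4,L5:
after L1 α=1/2: [215/2, 21/2, 173/2]
after L2 α=1/2: [505/4, 481/4, 329/4]
after L3 α=1/2: [649/8, 1221/8, 513/8]
after L4 α=0: [649/8, 1221/8, 513/8]
after L5 α=5/6: [2923/16, 3327/16, 3833/48]
rounded: [183, 208, 80]


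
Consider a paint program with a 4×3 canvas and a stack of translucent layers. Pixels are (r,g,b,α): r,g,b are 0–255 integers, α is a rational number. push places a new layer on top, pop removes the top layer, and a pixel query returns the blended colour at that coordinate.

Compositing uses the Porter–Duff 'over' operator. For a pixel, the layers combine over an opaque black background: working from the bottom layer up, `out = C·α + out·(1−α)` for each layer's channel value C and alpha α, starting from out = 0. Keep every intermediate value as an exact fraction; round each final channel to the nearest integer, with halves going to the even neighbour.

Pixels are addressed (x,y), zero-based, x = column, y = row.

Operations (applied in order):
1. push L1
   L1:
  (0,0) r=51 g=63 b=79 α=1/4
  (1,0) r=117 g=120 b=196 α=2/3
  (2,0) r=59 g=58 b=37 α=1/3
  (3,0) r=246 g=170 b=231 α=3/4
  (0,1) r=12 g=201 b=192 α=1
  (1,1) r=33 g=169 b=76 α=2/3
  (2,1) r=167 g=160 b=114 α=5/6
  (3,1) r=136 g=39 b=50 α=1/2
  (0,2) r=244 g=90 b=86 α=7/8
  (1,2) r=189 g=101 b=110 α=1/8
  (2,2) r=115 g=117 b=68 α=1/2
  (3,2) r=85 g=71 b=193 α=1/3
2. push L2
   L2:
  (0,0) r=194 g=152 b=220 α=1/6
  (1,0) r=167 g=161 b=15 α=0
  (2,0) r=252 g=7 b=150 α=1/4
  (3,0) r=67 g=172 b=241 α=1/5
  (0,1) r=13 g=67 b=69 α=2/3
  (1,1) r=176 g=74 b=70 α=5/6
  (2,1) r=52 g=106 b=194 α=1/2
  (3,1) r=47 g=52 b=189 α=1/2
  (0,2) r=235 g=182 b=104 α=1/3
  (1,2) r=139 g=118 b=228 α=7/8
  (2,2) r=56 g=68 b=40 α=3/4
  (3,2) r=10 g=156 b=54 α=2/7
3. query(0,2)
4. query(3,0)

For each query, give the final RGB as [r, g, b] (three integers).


query (0,2) [L1,L2] — begin 0,0,0
L1 α=7/8: [427/2, 315/4, 301/4]
L2 α=1/3: [662/3, 679/6, 509/6]
→ [221, 113, 85]

query (3,0) [L1,L2] — begin 0,0,0
+L1 (α=3/4) → [369/2, 255/2, 693/4]
+L2 (α=1/5) → [161, 682/5, 934/5]
= [161, 136, 187]


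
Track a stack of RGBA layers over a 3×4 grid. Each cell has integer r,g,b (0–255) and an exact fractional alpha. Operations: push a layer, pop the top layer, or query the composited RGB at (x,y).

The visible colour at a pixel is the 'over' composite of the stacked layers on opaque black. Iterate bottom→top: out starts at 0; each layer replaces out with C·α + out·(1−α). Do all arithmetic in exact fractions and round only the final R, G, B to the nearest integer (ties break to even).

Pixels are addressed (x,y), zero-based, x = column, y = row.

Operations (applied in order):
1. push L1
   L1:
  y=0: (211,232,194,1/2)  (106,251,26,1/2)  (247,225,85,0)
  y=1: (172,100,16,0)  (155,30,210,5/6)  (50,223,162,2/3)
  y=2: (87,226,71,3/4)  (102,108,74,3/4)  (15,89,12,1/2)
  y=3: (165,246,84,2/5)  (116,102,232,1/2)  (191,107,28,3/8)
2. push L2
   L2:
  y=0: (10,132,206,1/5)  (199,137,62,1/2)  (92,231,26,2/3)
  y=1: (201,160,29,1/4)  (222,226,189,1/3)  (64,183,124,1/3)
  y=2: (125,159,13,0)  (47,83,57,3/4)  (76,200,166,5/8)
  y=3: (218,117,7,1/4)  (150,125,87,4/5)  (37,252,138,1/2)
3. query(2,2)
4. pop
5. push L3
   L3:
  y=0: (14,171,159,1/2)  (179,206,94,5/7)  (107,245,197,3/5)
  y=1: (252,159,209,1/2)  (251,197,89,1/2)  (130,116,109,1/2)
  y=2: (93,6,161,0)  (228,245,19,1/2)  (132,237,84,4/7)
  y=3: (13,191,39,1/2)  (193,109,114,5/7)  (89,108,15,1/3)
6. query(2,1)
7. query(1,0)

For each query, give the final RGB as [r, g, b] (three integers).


at x=2,y=2 over L1,L2:
L1 α=1/2: [15/2, 89/2, 6]
L2 α=5/8: [805/16, 2267/16, 106]
rounded: [50, 142, 106]

(2,1) stack=L1,L3; from [0,0,0]:
+L1 (α=2/3) → [100/3, 446/3, 108]
+L3 (α=1/2) → [245/3, 397/3, 217/2]
rounded: [82, 132, 108]

(1,0) stack=L1,L3; from [0,0,0]:
L1 α=1/2: [53, 251/2, 13]
L3 α=5/7: [143, 183, 496/7]
rounded: [143, 183, 71]


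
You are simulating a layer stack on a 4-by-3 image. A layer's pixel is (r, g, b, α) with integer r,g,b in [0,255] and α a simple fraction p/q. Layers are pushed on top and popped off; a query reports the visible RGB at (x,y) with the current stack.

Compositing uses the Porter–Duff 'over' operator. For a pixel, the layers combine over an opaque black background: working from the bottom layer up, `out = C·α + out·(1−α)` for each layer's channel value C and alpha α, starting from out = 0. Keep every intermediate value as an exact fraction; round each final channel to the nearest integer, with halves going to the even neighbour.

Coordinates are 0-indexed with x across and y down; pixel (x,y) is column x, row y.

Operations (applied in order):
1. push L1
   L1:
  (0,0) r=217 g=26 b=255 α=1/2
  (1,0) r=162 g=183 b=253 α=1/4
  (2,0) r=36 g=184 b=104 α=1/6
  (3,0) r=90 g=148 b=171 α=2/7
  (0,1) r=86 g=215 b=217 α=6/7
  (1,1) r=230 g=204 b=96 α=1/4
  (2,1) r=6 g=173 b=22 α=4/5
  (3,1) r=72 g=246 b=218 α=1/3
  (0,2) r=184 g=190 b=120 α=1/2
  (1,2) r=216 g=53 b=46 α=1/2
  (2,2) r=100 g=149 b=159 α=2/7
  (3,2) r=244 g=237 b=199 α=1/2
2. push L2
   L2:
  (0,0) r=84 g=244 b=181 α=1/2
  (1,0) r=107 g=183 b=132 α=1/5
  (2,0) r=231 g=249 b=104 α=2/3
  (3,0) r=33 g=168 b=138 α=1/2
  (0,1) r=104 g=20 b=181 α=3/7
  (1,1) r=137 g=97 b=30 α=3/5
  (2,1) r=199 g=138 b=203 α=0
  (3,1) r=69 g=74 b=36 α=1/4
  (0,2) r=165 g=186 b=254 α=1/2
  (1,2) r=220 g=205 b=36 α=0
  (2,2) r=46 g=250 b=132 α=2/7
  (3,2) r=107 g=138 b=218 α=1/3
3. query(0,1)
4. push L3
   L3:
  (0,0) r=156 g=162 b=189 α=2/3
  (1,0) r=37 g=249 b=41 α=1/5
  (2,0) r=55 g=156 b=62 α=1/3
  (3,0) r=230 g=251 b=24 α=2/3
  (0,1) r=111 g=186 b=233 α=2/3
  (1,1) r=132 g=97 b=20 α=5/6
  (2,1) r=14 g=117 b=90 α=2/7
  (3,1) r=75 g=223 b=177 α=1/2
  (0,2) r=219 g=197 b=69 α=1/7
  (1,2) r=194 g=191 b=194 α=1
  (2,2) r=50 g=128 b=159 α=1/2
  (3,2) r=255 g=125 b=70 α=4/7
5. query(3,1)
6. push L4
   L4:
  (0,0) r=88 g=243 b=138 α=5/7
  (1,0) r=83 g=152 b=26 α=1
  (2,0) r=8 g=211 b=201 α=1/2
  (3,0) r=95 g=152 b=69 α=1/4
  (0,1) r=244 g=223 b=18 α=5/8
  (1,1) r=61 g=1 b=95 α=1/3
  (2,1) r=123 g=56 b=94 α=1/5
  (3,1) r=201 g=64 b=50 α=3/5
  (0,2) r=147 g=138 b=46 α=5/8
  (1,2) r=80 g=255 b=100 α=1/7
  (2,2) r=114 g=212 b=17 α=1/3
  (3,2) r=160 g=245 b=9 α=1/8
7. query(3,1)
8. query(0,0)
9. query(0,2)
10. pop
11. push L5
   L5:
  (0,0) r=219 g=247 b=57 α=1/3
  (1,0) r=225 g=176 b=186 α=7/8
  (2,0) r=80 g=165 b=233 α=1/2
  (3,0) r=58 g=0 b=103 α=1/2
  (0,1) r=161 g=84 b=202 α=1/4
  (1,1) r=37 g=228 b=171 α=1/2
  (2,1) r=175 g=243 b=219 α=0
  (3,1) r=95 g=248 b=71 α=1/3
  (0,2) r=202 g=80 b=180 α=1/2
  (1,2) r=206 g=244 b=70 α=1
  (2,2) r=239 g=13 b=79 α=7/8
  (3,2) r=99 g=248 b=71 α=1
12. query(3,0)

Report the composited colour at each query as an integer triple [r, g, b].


at x=0,y=1 over L1,L2:
+L1 (α=6/7) → [516/7, 1290/7, 186]
+L2 (α=3/7) → [4248/49, 5580/49, 1287/7]
→ [87, 114, 184]

query (3,1) [L1,L2,L3] — begin 0,0,0
after L1 α=1/3: [24, 82, 218/3]
after L2 α=1/4: [141/4, 80, 127/2]
after L3 α=1/2: [441/8, 303/2, 481/4]
= [55, 152, 120]

(3,1) stack=L1,L2,L3,L4; from [0,0,0]:
after L1 α=1/3: [24, 82, 218/3]
after L2 α=1/4: [141/4, 80, 127/2]
after L3 α=1/2: [441/8, 303/2, 481/4]
after L4 α=3/5: [2853/20, 99, 781/10]
rounded: [143, 99, 78]

query (0,0) [L1,L2,L3,L4] — begin 0,0,0
after L1 α=1/2: [217/2, 13, 255/2]
after L2 α=1/2: [385/4, 257/2, 617/4]
after L3 α=2/3: [1633/12, 905/6, 2129/12]
after L4 α=5/7: [4273/42, 650/3, 6269/42]
= [102, 217, 149]

query (0,2) [L1,L2,L3,L4] — begin 0,0,0
+L1 (α=1/2) → [92, 95, 60]
+L2 (α=1/2) → [257/2, 281/2, 157]
+L3 (α=1/7) → [990/7, 1040/7, 1011/7]
+L4 (α=5/8) → [8115/56, 3975/28, 4643/56]
rounded: [145, 142, 83]

query (3,0) [L1,L2,L3,L5] — begin 0,0,0
+L1 (α=2/7) → [180/7, 296/7, 342/7]
+L2 (α=1/2) → [411/14, 736/7, 654/7]
+L3 (α=2/3) → [6851/42, 4250/21, 330/7]
+L5 (α=1/2) → [9287/84, 2125/21, 1051/14]
rounded: [111, 101, 75]


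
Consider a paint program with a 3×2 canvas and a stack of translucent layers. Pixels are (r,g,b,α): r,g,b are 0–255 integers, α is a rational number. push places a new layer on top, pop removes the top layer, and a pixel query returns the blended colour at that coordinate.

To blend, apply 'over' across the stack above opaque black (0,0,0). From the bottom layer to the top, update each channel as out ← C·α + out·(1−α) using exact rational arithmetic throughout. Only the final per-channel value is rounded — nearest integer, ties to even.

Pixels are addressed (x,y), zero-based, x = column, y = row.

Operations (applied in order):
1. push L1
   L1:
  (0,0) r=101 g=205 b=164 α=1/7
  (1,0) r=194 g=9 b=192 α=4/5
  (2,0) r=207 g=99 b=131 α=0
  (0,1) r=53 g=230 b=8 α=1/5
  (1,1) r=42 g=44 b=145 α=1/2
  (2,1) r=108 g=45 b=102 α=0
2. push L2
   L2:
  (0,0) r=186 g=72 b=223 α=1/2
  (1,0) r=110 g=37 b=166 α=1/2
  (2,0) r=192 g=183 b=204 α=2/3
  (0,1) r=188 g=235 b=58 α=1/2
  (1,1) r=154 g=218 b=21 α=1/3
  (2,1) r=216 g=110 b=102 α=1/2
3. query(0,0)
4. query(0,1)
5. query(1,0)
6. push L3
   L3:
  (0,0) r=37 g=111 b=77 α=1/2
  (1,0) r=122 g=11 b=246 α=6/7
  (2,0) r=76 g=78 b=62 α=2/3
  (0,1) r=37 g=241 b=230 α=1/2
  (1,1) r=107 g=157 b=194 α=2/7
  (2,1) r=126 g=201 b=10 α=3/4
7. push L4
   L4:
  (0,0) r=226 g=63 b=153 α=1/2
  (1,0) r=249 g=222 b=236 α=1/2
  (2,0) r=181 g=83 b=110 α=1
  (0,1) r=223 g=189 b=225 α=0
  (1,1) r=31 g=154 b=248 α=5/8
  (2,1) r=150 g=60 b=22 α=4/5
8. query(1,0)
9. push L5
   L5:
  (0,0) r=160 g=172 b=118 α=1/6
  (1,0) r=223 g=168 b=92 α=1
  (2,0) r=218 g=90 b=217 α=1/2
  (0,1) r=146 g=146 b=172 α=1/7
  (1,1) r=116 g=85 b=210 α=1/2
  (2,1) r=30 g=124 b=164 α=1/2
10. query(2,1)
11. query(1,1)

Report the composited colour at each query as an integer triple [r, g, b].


query (0,0) [L1,L2] — begin 0,0,0
after L1 α=1/7: [101/7, 205/7, 164/7]
after L2 α=1/2: [1403/14, 709/14, 1725/14]
rounded: [100, 51, 123]

query (0,1) [L1,L2] — begin 0,0,0
L1 α=1/5: [53/5, 46, 8/5]
L2 α=1/2: [993/10, 281/2, 149/5]
→ [99, 140, 30]

query (1,0) [L1,L2] — begin 0,0,0
+L1 (α=4/5) → [776/5, 36/5, 768/5]
+L2 (α=1/2) → [663/5, 221/10, 799/5]
rounded: [133, 22, 160]

(1,0) stack=L1,L2,L3,L4; from [0,0,0]:
L1 α=4/5: [776/5, 36/5, 768/5]
L2 α=1/2: [663/5, 221/10, 799/5]
L3 α=6/7: [4323/35, 881/70, 8179/35]
L4 α=1/2: [6519/35, 16421/140, 16439/70]
rounded: [186, 117, 235]

(2,1) stack=L1,L2,L3,L4,L5; from [0,0,0]:
+L1 (α=0) → [0, 0, 0]
+L2 (α=1/2) → [108, 55, 51]
+L3 (α=3/4) → [243/2, 329/2, 81/4]
+L4 (α=4/5) → [1443/10, 809/10, 433/20]
+L5 (α=1/2) → [1743/20, 2049/20, 3713/40]
= [87, 102, 93]

at x=1,y=1 over L1,L2,L3,L4,L5:
+L1 (α=1/2) → [21, 22, 145/2]
+L2 (α=1/3) → [196/3, 262/3, 166/3]
+L3 (α=2/7) → [1622/21, 2252/21, 1994/21]
+L4 (α=5/8) → [2707/56, 3821/28, 5337/28]
+L5 (α=1/2) → [9203/112, 6201/56, 11217/56]
rounded: [82, 111, 200]


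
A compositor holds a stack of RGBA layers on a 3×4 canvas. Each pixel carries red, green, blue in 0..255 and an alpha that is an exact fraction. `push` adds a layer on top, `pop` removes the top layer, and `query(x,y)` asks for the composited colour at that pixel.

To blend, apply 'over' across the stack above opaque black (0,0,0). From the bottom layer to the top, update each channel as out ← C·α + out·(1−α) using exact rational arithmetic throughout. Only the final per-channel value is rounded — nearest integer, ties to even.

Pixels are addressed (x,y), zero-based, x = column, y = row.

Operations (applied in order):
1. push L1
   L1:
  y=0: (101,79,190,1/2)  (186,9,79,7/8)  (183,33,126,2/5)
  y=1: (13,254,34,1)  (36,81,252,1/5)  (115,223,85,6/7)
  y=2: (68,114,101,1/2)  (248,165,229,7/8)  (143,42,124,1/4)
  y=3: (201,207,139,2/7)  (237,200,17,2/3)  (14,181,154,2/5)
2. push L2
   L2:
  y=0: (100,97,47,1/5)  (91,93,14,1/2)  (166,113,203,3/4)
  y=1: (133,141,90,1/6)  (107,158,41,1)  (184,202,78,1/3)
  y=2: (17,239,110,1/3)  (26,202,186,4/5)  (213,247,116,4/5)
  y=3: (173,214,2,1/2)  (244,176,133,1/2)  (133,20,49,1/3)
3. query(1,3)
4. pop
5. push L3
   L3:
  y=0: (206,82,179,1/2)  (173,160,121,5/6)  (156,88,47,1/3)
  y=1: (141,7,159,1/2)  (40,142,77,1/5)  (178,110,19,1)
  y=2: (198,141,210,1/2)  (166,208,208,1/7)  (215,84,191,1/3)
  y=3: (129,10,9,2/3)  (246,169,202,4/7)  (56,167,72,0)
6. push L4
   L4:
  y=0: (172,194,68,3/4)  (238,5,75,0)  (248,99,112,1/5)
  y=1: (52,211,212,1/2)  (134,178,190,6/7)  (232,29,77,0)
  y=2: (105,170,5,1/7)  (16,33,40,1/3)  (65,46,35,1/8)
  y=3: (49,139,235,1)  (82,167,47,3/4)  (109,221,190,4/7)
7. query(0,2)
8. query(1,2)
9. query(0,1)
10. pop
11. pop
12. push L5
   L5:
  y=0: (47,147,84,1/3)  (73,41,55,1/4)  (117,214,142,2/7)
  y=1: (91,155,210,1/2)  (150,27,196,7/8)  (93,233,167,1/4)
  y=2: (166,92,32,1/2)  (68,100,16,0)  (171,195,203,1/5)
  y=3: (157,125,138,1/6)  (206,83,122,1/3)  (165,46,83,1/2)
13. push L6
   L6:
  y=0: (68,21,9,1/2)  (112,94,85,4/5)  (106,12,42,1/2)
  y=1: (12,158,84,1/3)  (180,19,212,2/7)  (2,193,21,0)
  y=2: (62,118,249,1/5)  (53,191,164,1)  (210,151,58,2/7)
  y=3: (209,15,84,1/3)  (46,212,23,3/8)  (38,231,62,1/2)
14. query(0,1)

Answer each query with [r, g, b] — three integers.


(1,3) stack=L1,L2; from [0,0,0]:
+L1 (α=2/3) → [158, 400/3, 34/3]
+L2 (α=1/2) → [201, 464/3, 433/6]
rounded: [201, 155, 72]

(0,2) stack=L1,L3,L4; from [0,0,0]:
+L1 (α=1/2) → [34, 57, 101/2]
+L3 (α=1/2) → [116, 99, 521/4]
+L4 (α=1/7) → [801/7, 764/7, 1573/14]
= [114, 109, 112]

query (1,2) [L1,L3,L4] — begin 0,0,0
L1 α=7/8: [217, 1155/8, 1603/8]
L3 α=1/7: [1468/7, 4297/28, 5641/28]
L4 α=1/3: [1016/7, 4759/42, 2067/14]
rounded: [145, 113, 148]

at x=0,y=1 over L1,L3,L4:
+L1 (α=1) → [13, 254, 34]
+L3 (α=1/2) → [77, 261/2, 193/2]
+L4 (α=1/2) → [129/2, 683/4, 617/4]
→ [64, 171, 154]

at x=0,y=1 over L1,L5,L6:
+L1 (α=1) → [13, 254, 34]
+L5 (α=1/2) → [52, 409/2, 122]
+L6 (α=1/3) → [116/3, 189, 328/3]
→ [39, 189, 109]


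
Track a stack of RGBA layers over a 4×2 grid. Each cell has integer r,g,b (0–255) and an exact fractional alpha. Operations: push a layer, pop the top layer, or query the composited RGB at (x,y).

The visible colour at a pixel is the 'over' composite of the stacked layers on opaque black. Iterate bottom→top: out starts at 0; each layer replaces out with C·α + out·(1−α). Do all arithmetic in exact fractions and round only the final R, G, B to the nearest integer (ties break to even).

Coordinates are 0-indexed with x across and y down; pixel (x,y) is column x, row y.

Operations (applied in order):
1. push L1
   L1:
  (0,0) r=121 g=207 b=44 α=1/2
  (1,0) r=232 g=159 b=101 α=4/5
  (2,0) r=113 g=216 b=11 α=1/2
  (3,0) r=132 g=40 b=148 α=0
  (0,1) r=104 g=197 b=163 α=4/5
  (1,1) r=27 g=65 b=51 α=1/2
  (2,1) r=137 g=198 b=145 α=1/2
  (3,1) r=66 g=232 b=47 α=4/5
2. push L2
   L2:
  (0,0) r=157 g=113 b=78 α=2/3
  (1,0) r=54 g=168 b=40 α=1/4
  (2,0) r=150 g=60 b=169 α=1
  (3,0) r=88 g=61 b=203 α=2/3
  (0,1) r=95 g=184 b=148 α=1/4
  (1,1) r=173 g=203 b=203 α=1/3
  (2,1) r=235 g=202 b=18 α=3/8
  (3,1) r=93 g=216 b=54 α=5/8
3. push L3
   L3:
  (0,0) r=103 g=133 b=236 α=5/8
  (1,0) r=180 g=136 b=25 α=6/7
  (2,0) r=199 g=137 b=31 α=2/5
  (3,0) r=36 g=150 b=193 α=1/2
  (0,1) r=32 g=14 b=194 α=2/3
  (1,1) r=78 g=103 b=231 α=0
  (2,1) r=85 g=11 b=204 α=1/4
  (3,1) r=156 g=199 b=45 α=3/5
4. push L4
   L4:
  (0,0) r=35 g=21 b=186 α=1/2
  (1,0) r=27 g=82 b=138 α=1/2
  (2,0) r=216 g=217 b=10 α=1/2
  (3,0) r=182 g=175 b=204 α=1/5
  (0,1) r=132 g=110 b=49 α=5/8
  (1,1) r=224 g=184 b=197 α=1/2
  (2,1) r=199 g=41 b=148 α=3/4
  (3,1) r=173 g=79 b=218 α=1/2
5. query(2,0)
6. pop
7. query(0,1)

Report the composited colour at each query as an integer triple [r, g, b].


(2,0) stack=L1,L2,L3,L4; from [0,0,0]:
after L1 α=1/2: [113/2, 108, 11/2]
after L2 α=1: [150, 60, 169]
after L3 α=2/5: [848/5, 454/5, 569/5]
after L4 α=1/2: [964/5, 1539/10, 619/10]
→ [193, 154, 62]

at x=0,y=1 over L1,L2,L3:
after L1 α=4/5: [416/5, 788/5, 652/5]
after L2 α=1/4: [1723/20, 821/5, 674/5]
after L3 α=2/3: [1001/20, 961/15, 2614/15]
= [50, 64, 174]


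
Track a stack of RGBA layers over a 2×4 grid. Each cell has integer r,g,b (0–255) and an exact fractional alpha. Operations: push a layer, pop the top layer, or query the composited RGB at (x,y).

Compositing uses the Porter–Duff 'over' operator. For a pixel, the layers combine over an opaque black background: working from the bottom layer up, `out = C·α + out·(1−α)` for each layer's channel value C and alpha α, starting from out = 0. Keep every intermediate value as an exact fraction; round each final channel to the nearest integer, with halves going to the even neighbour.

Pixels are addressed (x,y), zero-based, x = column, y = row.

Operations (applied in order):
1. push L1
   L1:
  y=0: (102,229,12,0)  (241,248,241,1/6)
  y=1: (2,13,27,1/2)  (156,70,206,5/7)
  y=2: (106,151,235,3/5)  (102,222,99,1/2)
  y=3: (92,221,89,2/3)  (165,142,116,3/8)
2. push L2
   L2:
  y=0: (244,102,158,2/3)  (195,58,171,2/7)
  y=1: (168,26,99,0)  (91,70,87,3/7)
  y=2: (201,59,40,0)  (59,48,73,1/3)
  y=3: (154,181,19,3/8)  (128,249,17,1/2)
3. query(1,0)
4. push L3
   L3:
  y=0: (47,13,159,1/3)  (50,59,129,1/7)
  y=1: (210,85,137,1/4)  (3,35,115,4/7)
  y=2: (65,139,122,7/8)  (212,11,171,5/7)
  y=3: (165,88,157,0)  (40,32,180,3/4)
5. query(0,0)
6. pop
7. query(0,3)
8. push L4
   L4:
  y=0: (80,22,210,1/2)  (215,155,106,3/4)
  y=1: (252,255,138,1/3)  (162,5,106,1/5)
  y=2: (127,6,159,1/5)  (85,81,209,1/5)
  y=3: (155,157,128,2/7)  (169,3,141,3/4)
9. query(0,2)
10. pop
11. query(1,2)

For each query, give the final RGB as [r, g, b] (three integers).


at x=1,y=0 over L1,L2:
+L1 (α=1/6) → [241/6, 124/3, 241/6]
+L2 (α=2/7) → [3545/42, 968/21, 3257/42]
→ [84, 46, 78]

(0,0) stack=L1,L2,L3; from [0,0,0]:
L1 α=0: [0, 0, 0]
L2 α=2/3: [488/3, 68, 316/3]
L3 α=1/3: [1117/9, 149/3, 1109/9]
→ [124, 50, 123]

(0,3) stack=L1,L2; from [0,0,0]:
after L1 α=2/3: [184/3, 442/3, 178/3]
after L2 α=3/8: [1153/12, 3839/24, 1061/24]
= [96, 160, 44]

query (0,2) [L1,L2,L4] — begin 0,0,0
after L1 α=3/5: [318/5, 453/5, 141]
after L2 α=0: [318/5, 453/5, 141]
after L4 α=1/5: [1907/25, 1842/25, 723/5]
rounded: [76, 74, 145]

(1,2) stack=L1,L2; from [0,0,0]:
+L1 (α=1/2) → [51, 111, 99/2]
+L2 (α=1/3) → [161/3, 90, 172/3]
rounded: [54, 90, 57]


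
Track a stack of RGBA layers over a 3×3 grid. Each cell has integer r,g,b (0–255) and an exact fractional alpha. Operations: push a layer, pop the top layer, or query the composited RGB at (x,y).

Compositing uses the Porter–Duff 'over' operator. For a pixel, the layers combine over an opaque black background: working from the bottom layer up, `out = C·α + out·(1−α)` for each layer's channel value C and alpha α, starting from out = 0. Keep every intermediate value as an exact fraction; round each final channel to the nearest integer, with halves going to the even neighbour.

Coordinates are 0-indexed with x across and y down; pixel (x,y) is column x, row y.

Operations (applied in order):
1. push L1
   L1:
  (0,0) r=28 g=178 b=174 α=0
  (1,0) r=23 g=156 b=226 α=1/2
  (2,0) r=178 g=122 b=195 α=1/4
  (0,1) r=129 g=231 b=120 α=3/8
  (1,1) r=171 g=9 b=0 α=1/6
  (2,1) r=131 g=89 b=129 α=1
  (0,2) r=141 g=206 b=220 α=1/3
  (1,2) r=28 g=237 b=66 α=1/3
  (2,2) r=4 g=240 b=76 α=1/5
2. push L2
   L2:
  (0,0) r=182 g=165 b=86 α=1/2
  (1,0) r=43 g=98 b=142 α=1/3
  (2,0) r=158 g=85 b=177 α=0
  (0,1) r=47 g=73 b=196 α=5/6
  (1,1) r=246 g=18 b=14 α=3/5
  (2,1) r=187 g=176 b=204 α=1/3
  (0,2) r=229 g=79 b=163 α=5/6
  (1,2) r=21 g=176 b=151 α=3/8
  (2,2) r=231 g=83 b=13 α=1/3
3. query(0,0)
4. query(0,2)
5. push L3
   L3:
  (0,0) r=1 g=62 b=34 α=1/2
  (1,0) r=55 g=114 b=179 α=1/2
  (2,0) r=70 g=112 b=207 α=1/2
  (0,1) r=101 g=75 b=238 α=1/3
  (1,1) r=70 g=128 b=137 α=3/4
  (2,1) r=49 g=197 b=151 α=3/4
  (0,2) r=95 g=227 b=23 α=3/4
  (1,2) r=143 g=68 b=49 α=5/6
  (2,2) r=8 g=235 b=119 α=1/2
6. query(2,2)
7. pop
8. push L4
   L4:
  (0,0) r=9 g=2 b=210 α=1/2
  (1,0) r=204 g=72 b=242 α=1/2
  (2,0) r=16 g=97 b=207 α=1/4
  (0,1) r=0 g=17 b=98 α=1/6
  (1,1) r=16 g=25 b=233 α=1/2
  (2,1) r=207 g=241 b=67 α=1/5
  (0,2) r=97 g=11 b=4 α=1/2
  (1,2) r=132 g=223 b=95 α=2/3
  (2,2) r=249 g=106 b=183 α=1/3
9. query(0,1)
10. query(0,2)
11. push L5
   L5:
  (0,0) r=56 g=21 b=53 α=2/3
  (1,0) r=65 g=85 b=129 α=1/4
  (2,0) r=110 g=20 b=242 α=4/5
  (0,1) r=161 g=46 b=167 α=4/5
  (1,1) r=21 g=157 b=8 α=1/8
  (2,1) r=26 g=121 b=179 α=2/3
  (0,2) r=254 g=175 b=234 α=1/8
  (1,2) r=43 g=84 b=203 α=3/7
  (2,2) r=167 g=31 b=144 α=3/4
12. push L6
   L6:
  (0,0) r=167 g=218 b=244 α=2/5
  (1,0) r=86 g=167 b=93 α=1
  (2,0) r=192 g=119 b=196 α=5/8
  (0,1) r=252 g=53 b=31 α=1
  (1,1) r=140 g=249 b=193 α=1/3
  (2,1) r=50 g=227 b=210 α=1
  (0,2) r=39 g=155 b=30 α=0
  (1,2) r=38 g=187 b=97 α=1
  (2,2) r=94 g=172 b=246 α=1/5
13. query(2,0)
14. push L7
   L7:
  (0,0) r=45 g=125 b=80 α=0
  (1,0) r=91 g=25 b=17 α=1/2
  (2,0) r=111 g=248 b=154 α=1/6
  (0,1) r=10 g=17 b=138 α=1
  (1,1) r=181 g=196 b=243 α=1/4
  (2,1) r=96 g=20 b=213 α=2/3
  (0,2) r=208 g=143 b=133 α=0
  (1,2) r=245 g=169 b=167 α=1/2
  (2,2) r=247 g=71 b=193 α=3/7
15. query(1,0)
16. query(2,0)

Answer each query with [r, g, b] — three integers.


query (0,0) [L1,L2] — begin 0,0,0
after L1 α=0: [0, 0, 0]
after L2 α=1/2: [91, 165/2, 43]
= [91, 82, 43]

at x=0,y=2 over L1,L2:
+L1 (α=1/3) → [47, 206/3, 220/3]
+L2 (α=5/6) → [596/3, 1391/18, 2665/18]
rounded: [199, 77, 148]

query (2,2) [L1,L2,L3] — begin 0,0,0
+L1 (α=1/5) → [4/5, 48, 76/5]
+L2 (α=1/3) → [1163/15, 179/3, 217/15]
+L3 (α=1/2) → [1283/30, 442/3, 1001/15]
rounded: [43, 147, 67]

at x=0,y=1 over L1,L2,L4:
after L1 α=3/8: [387/8, 693/8, 45]
after L2 α=5/6: [2267/48, 3613/48, 1025/6]
after L4 α=1/6: [11335/288, 18881/288, 5713/36]
→ [39, 66, 159]

(0,2) stack=L1,L2,L4; from [0,0,0]:
L1 α=1/3: [47, 206/3, 220/3]
L2 α=5/6: [596/3, 1391/18, 2665/18]
L4 α=1/2: [887/6, 1589/36, 2737/36]
rounded: [148, 44, 76]

query (2,0) [L1,L2,L4,L5,L6] — begin 0,0,0
after L1 α=1/4: [89/2, 61/2, 195/4]
after L2 α=0: [89/2, 61/2, 195/4]
after L4 α=1/4: [299/8, 377/8, 1413/16]
after L5 α=4/5: [3819/40, 1017/40, 16901/80]
after L6 α=5/8: [49857/320, 26851/320, 129103/640]
rounded: [156, 84, 202]

at x=1,y=0 over L1,L2,L4,L5,L6,L7:
L1 α=1/2: [23/2, 78, 113]
L2 α=1/3: [22, 254/3, 368/3]
L4 α=1/2: [113, 235/3, 547/3]
L5 α=1/4: [101, 80, 169]
L6 α=1: [86, 167, 93]
L7 α=1/2: [177/2, 96, 55]
rounded: [88, 96, 55]

at x=2,y=0 over L1,L2,L4,L5,L6,L7:
after L1 α=1/4: [89/2, 61/2, 195/4]
after L2 α=0: [89/2, 61/2, 195/4]
after L4 α=1/4: [299/8, 377/8, 1413/16]
after L5 α=4/5: [3819/40, 1017/40, 16901/80]
after L6 α=5/8: [49857/320, 26851/320, 129103/640]
after L7 α=1/6: [18987/128, 14241/128, 49605/256]
rounded: [148, 111, 194]


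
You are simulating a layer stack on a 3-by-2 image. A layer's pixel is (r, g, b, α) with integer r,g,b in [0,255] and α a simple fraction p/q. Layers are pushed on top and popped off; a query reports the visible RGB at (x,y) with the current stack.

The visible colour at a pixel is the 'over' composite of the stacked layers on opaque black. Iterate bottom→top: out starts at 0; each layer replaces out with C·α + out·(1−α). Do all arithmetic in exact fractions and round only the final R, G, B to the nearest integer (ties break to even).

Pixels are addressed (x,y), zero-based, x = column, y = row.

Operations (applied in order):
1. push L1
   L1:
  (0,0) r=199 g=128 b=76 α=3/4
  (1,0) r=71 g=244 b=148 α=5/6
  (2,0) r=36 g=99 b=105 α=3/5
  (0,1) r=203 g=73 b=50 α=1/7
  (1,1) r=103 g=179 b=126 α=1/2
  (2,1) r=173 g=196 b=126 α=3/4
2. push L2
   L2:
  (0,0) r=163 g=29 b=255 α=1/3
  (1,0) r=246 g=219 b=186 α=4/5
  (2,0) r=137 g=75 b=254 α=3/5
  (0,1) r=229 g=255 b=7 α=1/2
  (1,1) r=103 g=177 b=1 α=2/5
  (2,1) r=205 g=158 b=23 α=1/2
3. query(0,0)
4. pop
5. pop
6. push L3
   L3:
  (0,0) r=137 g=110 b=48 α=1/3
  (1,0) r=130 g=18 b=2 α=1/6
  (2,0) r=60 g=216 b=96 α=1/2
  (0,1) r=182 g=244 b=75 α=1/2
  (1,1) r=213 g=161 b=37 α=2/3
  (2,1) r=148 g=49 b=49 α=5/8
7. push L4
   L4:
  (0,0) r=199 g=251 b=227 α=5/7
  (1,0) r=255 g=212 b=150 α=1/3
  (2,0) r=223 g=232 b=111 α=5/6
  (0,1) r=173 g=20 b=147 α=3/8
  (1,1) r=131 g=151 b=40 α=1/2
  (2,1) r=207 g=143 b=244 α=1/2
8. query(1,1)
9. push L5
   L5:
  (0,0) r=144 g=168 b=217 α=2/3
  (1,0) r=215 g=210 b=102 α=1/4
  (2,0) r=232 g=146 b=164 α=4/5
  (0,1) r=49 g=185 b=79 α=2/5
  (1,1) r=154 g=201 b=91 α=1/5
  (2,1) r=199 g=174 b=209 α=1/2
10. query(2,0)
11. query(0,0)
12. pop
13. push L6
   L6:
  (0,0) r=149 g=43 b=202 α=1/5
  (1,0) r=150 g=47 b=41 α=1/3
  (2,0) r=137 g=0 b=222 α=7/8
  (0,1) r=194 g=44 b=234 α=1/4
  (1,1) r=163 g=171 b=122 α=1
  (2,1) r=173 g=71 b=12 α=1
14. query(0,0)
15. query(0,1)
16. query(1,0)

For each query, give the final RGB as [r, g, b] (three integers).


(0,0) stack=L1,L2; from [0,0,0]:
+L1 (α=3/4) → [597/4, 96, 57]
+L2 (α=1/3) → [923/6, 221/3, 123]
→ [154, 74, 123]

query (1,1) [L3,L4] — begin 0,0,0
after L3 α=2/3: [142, 322/3, 74/3]
after L4 α=1/2: [273/2, 775/6, 97/3]
rounded: [136, 129, 32]

at x=2,y=0 over L3,L4,L5:
+L3 (α=1/2) → [30, 108, 48]
+L4 (α=5/6) → [1145/6, 634/3, 201/2]
+L5 (α=4/5) → [6713/30, 2386/15, 1513/10]
= [224, 159, 151]

query (0,0) [L3,L4,L5] — begin 0,0,0
L3 α=1/3: [137/3, 110/3, 16]
L4 α=5/7: [3259/21, 3985/21, 1167/7]
L5 α=2/3: [9307/63, 11041/63, 4205/21]
rounded: [148, 175, 200]

query (0,0) [L3,L4,L6] — begin 0,0,0
after L3 α=1/3: [137/3, 110/3, 16]
after L4 α=5/7: [3259/21, 3985/21, 1167/7]
after L6 α=1/5: [3233/21, 16843/105, 6082/35]
→ [154, 160, 174]

(0,1) stack=L3,L4,L6; from [0,0,0]:
after L3 α=1/2: [91, 122, 75/2]
after L4 α=3/8: [487/4, 335/4, 1257/16]
after L6 α=1/4: [2237/16, 1181/16, 7515/64]
= [140, 74, 117]

(1,0) stack=L3,L4,L6; from [0,0,0]:
L3 α=1/6: [65/3, 3, 1/3]
L4 α=1/3: [895/9, 218/3, 452/9]
L6 α=1/3: [3140/27, 577/9, 1273/27]
rounded: [116, 64, 47]


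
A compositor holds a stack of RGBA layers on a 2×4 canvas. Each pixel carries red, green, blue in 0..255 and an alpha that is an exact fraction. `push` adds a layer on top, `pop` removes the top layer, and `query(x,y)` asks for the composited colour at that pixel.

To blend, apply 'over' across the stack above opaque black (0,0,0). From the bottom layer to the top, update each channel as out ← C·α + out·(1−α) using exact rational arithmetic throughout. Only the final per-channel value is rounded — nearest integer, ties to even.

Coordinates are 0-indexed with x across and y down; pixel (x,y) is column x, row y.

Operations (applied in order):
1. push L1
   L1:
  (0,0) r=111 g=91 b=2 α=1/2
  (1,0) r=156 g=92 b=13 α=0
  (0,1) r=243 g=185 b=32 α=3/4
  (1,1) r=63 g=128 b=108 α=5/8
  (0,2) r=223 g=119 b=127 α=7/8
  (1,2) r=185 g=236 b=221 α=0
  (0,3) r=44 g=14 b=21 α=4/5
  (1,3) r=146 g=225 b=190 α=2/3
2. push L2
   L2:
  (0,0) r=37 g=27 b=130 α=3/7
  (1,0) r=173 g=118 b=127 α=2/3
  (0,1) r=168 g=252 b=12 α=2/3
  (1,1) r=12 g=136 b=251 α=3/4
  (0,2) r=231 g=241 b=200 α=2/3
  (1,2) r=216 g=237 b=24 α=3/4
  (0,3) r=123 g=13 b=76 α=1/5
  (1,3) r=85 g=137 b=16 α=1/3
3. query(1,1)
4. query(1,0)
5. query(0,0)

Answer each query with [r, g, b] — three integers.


(1,1) stack=L1,L2; from [0,0,0]:
+L1 (α=5/8) → [315/8, 80, 135/2]
+L2 (α=3/4) → [603/32, 122, 1641/8]
rounded: [19, 122, 205]

(1,0) stack=L1,L2; from [0,0,0]:
+L1 (α=0) → [0, 0, 0]
+L2 (α=2/3) → [346/3, 236/3, 254/3]
= [115, 79, 85]

at x=0,y=0 over L1,L2:
L1 α=1/2: [111/2, 91/2, 1]
L2 α=3/7: [333/7, 263/7, 394/7]
rounded: [48, 38, 56]


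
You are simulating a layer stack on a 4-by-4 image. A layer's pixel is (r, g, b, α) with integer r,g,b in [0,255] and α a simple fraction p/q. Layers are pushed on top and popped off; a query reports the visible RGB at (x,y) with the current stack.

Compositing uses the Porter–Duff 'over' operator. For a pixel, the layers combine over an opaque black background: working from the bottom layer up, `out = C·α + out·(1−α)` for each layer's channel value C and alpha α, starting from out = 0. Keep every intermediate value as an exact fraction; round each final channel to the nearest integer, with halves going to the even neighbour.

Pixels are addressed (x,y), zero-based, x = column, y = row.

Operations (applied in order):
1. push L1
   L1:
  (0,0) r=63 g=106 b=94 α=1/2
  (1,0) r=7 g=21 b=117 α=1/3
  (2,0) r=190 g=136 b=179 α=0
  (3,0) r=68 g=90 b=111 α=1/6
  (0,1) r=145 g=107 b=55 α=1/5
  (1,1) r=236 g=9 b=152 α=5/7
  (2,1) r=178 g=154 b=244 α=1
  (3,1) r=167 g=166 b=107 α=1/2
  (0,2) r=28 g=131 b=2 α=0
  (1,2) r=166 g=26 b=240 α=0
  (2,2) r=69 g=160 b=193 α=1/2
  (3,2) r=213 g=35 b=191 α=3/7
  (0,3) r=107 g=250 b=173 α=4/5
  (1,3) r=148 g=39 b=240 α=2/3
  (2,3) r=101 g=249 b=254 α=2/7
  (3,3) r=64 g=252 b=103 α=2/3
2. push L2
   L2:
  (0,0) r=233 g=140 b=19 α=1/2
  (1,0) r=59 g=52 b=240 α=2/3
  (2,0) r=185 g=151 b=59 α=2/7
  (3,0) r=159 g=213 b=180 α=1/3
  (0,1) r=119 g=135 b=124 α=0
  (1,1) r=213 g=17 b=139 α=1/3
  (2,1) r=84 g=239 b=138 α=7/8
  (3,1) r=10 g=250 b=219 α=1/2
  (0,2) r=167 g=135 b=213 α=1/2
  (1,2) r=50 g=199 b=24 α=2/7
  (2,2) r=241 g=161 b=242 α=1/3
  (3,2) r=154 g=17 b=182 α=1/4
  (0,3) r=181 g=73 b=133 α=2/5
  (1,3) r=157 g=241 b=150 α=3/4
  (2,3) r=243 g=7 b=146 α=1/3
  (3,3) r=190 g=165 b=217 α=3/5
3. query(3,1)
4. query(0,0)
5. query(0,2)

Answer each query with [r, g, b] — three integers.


(3,1) stack=L1,L2; from [0,0,0]:
+L1 (α=1/2) → [167/2, 83, 107/2]
+L2 (α=1/2) → [187/4, 333/2, 545/4]
→ [47, 166, 136]

at x=0,y=0 over L1,L2:
L1 α=1/2: [63/2, 53, 47]
L2 α=1/2: [529/4, 193/2, 33]
rounded: [132, 96, 33]

(0,2) stack=L1,L2; from [0,0,0]:
+L1 (α=0) → [0, 0, 0]
+L2 (α=1/2) → [167/2, 135/2, 213/2]
= [84, 68, 106]


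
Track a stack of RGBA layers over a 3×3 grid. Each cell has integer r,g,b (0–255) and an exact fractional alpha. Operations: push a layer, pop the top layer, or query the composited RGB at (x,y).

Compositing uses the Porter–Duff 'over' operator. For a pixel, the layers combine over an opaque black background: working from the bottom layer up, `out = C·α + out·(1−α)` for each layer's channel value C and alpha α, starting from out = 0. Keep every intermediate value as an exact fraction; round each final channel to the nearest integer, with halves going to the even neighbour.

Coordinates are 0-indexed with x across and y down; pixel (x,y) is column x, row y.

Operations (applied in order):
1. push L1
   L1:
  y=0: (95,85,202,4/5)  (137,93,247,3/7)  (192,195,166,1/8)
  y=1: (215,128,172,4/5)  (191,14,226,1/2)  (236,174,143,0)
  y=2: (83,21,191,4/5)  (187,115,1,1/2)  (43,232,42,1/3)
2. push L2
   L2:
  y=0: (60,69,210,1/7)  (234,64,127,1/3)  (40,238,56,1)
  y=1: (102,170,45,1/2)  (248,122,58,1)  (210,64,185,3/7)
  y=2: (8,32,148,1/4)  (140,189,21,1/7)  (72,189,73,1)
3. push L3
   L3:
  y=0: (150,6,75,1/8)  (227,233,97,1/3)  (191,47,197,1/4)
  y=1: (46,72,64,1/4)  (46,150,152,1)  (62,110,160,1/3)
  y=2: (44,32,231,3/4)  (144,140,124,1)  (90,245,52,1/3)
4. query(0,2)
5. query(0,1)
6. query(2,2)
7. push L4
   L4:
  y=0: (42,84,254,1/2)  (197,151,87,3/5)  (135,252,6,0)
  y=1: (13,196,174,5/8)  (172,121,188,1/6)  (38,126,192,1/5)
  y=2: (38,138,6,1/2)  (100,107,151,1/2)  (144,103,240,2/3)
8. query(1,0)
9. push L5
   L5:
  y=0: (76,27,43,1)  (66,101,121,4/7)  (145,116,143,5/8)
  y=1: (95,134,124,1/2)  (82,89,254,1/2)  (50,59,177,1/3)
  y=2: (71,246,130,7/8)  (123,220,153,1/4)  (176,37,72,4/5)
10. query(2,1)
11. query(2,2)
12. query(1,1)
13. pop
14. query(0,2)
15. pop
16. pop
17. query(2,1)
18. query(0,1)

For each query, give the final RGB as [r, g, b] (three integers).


query (0,2) [L1,L2,L3] — begin 0,0,0
L1 α=4/5: [332/5, 84/5, 764/5]
L2 α=1/4: [259/5, 103/5, 758/5]
L3 α=3/4: [919/20, 583/20, 4223/20]
→ [46, 29, 211]

(0,1) stack=L1,L2,L3; from [0,0,0]:
L1 α=4/5: [172, 512/5, 688/5]
L2 α=1/2: [137, 681/5, 913/10]
L3 α=1/4: [457/4, 2403/20, 3379/40]
rounded: [114, 120, 84]

query (2,2) [L1,L2,L3] — begin 0,0,0
after L1 α=1/3: [43/3, 232/3, 14]
after L2 α=1: [72, 189, 73]
after L3 α=1/3: [78, 623/3, 66]
rounded: [78, 208, 66]

at x=1,y=0 over L1,L2,L3,L4:
after L1 α=3/7: [411/7, 279/7, 741/7]
after L2 α=1/3: [820/7, 1006/21, 2371/21]
after L3 α=1/3: [3229/21, 6905/63, 6779/63]
after L4 α=3/5: [18869/105, 42349/315, 30001/315]
→ [180, 134, 95]

(2,1) stack=L1,L2,L3,L4,L5; from [0,0,0]:
after L1 α=0: [0, 0, 0]
after L2 α=3/7: [90, 192/7, 555/7]
after L3 α=1/3: [242/3, 1154/21, 2230/21]
after L4 α=1/5: [1082/15, 7262/105, 12952/105]
after L5 α=1/3: [2914/45, 20719/315, 44489/315]
rounded: [65, 66, 141]

(2,2) stack=L1,L2,L3,L4,L5; from [0,0,0]:
+L1 (α=1/3) → [43/3, 232/3, 14]
+L2 (α=1) → [72, 189, 73]
+L3 (α=1/3) → [78, 623/3, 66]
+L4 (α=2/3) → [122, 1241/9, 182]
+L5 (α=4/5) → [826/5, 2573/45, 94]
= [165, 57, 94]

at x=1,y=1 over L1,L2,L3,L4,L5:
+L1 (α=1/2) → [191/2, 7, 113]
+L2 (α=1) → [248, 122, 58]
+L3 (α=1) → [46, 150, 152]
+L4 (α=1/6) → [67, 871/6, 158]
+L5 (α=1/2) → [149/2, 1405/12, 206]
= [74, 117, 206]

at x=0,y=2 over L1,L2,L3,L4:
+L1 (α=4/5) → [332/5, 84/5, 764/5]
+L2 (α=1/4) → [259/5, 103/5, 758/5]
+L3 (α=3/4) → [919/20, 583/20, 4223/20]
+L4 (α=1/2) → [1679/40, 3343/40, 4343/40]
rounded: [42, 84, 109]

(2,1) stack=L1,L2; from [0,0,0]:
after L1 α=0: [0, 0, 0]
after L2 α=3/7: [90, 192/7, 555/7]
→ [90, 27, 79]

query (0,1) [L1,L2] — begin 0,0,0
+L1 (α=4/5) → [172, 512/5, 688/5]
+L2 (α=1/2) → [137, 681/5, 913/10]
= [137, 136, 91]
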